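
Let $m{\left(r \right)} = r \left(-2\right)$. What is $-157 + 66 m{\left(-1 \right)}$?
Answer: $-25$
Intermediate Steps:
$m{\left(r \right)} = - 2 r$
$-157 + 66 m{\left(-1 \right)} = -157 + 66 \left(\left(-2\right) \left(-1\right)\right) = -157 + 66 \cdot 2 = -157 + 132 = -25$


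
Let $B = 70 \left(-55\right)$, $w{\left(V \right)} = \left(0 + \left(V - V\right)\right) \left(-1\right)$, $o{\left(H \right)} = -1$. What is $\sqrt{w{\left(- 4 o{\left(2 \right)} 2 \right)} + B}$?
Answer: $5 i \sqrt{154} \approx 62.048 i$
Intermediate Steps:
$w{\left(V \right)} = 0$ ($w{\left(V \right)} = \left(0 + 0\right) \left(-1\right) = 0 \left(-1\right) = 0$)
$B = -3850$
$\sqrt{w{\left(- 4 o{\left(2 \right)} 2 \right)} + B} = \sqrt{0 - 3850} = \sqrt{-3850} = 5 i \sqrt{154}$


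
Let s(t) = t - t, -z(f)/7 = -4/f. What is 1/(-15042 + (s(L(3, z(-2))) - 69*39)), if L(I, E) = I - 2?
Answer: -1/17733 ≈ -5.6392e-5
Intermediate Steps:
z(f) = 28/f (z(f) = -(-28)/f = 28/f)
L(I, E) = -2 + I
s(t) = 0
1/(-15042 + (s(L(3, z(-2))) - 69*39)) = 1/(-15042 + (0 - 69*39)) = 1/(-15042 + (0 - 2691)) = 1/(-15042 - 2691) = 1/(-17733) = -1/17733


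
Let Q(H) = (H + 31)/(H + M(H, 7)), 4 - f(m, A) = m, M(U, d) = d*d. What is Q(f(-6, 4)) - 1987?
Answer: -117192/59 ≈ -1986.3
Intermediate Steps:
M(U, d) = d**2
f(m, A) = 4 - m
Q(H) = (31 + H)/(49 + H) (Q(H) = (H + 31)/(H + 7**2) = (31 + H)/(H + 49) = (31 + H)/(49 + H))
Q(f(-6, 4)) - 1987 = (31 + (4 - 1*(-6)))/(49 + (4 - 1*(-6))) - 1987 = (31 + (4 + 6))/(49 + (4 + 6)) - 1987 = (31 + 10)/(49 + 10) - 1987 = 41/59 - 1987 = -117192/59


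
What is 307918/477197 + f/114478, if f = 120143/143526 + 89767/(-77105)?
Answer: 55727591072005286543/86364412109256475740 ≈ 0.64526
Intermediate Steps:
f = -3620272427/11066572230 (f = 120143*(1/143526) + 89767*(-1/77105) = 120143/143526 - 89767/77105 = -3620272427/11066572230 ≈ -0.32714)
307918/477197 + f/114478 = 307918/477197 - 3620272427/11066572230/114478 = 307918*(1/477197) - 3620272427/11066572230*1/114478 = 307918/477197 - 3620272427/1266879055745940 = 55727591072005286543/86364412109256475740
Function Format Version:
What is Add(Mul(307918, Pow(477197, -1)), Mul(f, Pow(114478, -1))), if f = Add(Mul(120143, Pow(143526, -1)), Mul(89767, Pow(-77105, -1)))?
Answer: Rational(55727591072005286543, 86364412109256475740) ≈ 0.64526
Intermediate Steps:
f = Rational(-3620272427, 11066572230) (f = Add(Mul(120143, Rational(1, 143526)), Mul(89767, Rational(-1, 77105))) = Add(Rational(120143, 143526), Rational(-89767, 77105)) = Rational(-3620272427, 11066572230) ≈ -0.32714)
Add(Mul(307918, Pow(477197, -1)), Mul(f, Pow(114478, -1))) = Add(Mul(307918, Pow(477197, -1)), Mul(Rational(-3620272427, 11066572230), Pow(114478, -1))) = Add(Mul(307918, Rational(1, 477197)), Mul(Rational(-3620272427, 11066572230), Rational(1, 114478))) = Add(Rational(307918, 477197), Rational(-3620272427, 1266879055745940)) = Rational(55727591072005286543, 86364412109256475740)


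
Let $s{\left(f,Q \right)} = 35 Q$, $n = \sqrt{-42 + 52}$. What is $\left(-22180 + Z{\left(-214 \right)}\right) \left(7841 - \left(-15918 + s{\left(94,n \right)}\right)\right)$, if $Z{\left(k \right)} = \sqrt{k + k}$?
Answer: $- 2 \left(11090 - i \sqrt{107}\right) \left(23759 - 35 \sqrt{10}\right) \approx -5.2452 \cdot 10^{8} + 4.8924 \cdot 10^{5} i$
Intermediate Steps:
$n = \sqrt{10} \approx 3.1623$
$Z{\left(k \right)} = \sqrt{2} \sqrt{k}$ ($Z{\left(k \right)} = \sqrt{2 k} = \sqrt{2} \sqrt{k}$)
$\left(-22180 + Z{\left(-214 \right)}\right) \left(7841 - \left(-15918 + s{\left(94,n \right)}\right)\right) = \left(-22180 + \sqrt{2} \sqrt{-214}\right) \left(7841 + \left(15918 - 35 \sqrt{10}\right)\right) = \left(-22180 + \sqrt{2} i \sqrt{214}\right) \left(7841 + \left(15918 - 35 \sqrt{10}\right)\right) = \left(-22180 + 2 i \sqrt{107}\right) \left(23759 - 35 \sqrt{10}\right)$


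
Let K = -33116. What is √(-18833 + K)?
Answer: I*√51949 ≈ 227.92*I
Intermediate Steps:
√(-18833 + K) = √(-18833 - 33116) = √(-51949) = I*√51949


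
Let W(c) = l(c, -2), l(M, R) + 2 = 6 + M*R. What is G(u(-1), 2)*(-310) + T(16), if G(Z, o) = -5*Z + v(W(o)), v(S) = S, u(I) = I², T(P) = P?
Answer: 1566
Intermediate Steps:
l(M, R) = 4 + M*R (l(M, R) = -2 + (6 + M*R) = 4 + M*R)
W(c) = 4 - 2*c (W(c) = 4 + c*(-2) = 4 - 2*c)
G(Z, o) = 4 - 5*Z - 2*o (G(Z, o) = -5*Z + (4 - 2*o) = 4 - 5*Z - 2*o)
G(u(-1), 2)*(-310) + T(16) = (4 - 5*(-1)² - 2*2)*(-310) + 16 = (4 - 5*1 - 4)*(-310) + 16 = (4 - 5 - 4)*(-310) + 16 = -5*(-310) + 16 = 1550 + 16 = 1566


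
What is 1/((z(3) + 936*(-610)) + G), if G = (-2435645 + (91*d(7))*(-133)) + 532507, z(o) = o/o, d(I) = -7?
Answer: -1/2389376 ≈ -4.1852e-7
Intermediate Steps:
z(o) = 1
G = -1818417 (G = (-2435645 + (91*(-7))*(-133)) + 532507 = (-2435645 - 637*(-133)) + 532507 = (-2435645 + 84721) + 532507 = -2350924 + 532507 = -1818417)
1/((z(3) + 936*(-610)) + G) = 1/((1 + 936*(-610)) - 1818417) = 1/((1 - 570960) - 1818417) = 1/(-570959 - 1818417) = 1/(-2389376) = -1/2389376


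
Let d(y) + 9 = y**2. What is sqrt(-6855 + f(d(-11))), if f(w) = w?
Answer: I*sqrt(6743) ≈ 82.116*I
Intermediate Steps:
d(y) = -9 + y**2
sqrt(-6855 + f(d(-11))) = sqrt(-6855 + (-9 + (-11)**2)) = sqrt(-6855 + (-9 + 121)) = sqrt(-6855 + 112) = sqrt(-6743) = I*sqrt(6743)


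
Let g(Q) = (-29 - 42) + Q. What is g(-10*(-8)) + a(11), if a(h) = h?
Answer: 20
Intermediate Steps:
g(Q) = -71 + Q
g(-10*(-8)) + a(11) = (-71 - 10*(-8)) + 11 = (-71 + 80) + 11 = 9 + 11 = 20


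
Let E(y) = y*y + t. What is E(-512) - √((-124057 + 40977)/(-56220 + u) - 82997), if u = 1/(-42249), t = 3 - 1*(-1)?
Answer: 262148 - I*√468240756664240562060597/2375238781 ≈ 2.6215e+5 - 288.09*I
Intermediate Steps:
t = 4 (t = 3 + 1 = 4)
u = -1/42249 ≈ -2.3669e-5
E(y) = 4 + y² (E(y) = y*y + 4 = y² + 4 = 4 + y²)
E(-512) - √((-124057 + 40977)/(-56220 + u) - 82997) = (4 + (-512)²) - √((-124057 + 40977)/(-56220 - 1/42249) - 82997) = (4 + 262144) - √(-83080/(-2375238781/42249) - 82997) = 262148 - √(-83080*(-42249/2375238781) - 82997) = 262148 - √(3510046920/2375238781 - 82997) = 262148 - √(-197134183059737/2375238781) = 262148 - I*√468240756664240562060597/2375238781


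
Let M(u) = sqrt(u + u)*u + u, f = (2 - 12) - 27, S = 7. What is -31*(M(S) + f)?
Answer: 930 - 217*sqrt(14) ≈ 118.06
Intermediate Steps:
f = -37 (f = -10 - 27 = -37)
M(u) = u + sqrt(2)*u**(3/2) (M(u) = sqrt(2*u)*u + u = (sqrt(2)*sqrt(u))*u + u = sqrt(2)*u**(3/2) + u = u + sqrt(2)*u**(3/2))
-31*(M(S) + f) = -31*((7 + sqrt(2)*7**(3/2)) - 37) = -31*((7 + sqrt(2)*(7*sqrt(7))) - 37) = -31*((7 + 7*sqrt(14)) - 37) = -31*(-30 + 7*sqrt(14)) = 930 - 217*sqrt(14)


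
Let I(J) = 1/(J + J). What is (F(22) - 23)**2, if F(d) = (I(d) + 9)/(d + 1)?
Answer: 523448641/1024144 ≈ 511.11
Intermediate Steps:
I(J) = 1/(2*J)
F(d) = (9 + 1/(2*d))/(1 + d) (F(d) = (1/(2*d) + 9)/(d + 1) = (9 + 1/(2*d))/(1 + d))
(F(22) - 23)**2 = ((1/2)*(1 + 18*22)/(22*(1 + 22)) - 23)**2 = ((1/2)*(1/22)*(1 + 396)/23 - 23)**2 = ((1/2)*(1/22)*(1/23)*397 - 23)**2 = (397/1012 - 23)**2 = (-22879/1012)**2 = 523448641/1024144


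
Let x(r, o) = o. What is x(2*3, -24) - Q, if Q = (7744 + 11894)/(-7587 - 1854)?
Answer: -22994/1049 ≈ -21.920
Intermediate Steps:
Q = -2182/1049 (Q = 19638/(-9441) = 19638*(-1/9441) = -2182/1049 ≈ -2.0801)
x(2*3, -24) - Q = -24 - 1*(-2182/1049) = -24 + 2182/1049 = -22994/1049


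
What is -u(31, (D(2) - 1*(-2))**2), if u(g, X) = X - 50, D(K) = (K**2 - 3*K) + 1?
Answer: 49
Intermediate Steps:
D(K) = 1 + K**2 - 3*K
u(g, X) = -50 + X
-u(31, (D(2) - 1*(-2))**2) = -(-50 + ((1 + 2**2 - 3*2) - 1*(-2))**2) = -(-50 + ((1 + 4 - 6) + 2)**2) = -(-50 + (-1 + 2)**2) = -(-50 + 1**2) = -(-50 + 1) = -1*(-49) = 49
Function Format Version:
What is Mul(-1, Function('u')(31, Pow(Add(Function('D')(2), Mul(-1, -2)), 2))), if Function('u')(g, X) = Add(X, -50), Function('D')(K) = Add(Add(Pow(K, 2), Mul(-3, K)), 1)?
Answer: 49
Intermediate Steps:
Function('D')(K) = Add(1, Pow(K, 2), Mul(-3, K))
Function('u')(g, X) = Add(-50, X)
Mul(-1, Function('u')(31, Pow(Add(Function('D')(2), Mul(-1, -2)), 2))) = Mul(-1, Add(-50, Pow(Add(Add(1, Pow(2, 2), Mul(-3, 2)), Mul(-1, -2)), 2))) = Mul(-1, Add(-50, Pow(Add(Add(1, 4, -6), 2), 2))) = Mul(-1, Add(-50, Pow(Add(-1, 2), 2))) = Mul(-1, Add(-50, Pow(1, 2))) = Mul(-1, Add(-50, 1)) = Mul(-1, -49) = 49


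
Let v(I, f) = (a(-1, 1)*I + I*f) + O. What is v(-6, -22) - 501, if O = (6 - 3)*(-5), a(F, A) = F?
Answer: -378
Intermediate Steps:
O = -15 (O = 3*(-5) = -15)
v(I, f) = -15 - I + I*f (v(I, f) = (-I + I*f) - 15 = -15 - I + I*f)
v(-6, -22) - 501 = (-15 - 1*(-6) - 6*(-22)) - 501 = (-15 + 6 + 132) - 501 = 123 - 501 = -378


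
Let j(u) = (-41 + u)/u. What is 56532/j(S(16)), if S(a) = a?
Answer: -904512/25 ≈ -36181.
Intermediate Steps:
j(u) = (-41 + u)/u
56532/j(S(16)) = 56532/(((-41 + 16)/16)) = 56532/(((1/16)*(-25))) = 56532/(-25/16) = 56532*(-16/25) = -904512/25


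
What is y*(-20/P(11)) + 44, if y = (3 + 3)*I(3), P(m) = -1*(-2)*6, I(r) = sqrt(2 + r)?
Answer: 44 - 10*sqrt(5) ≈ 21.639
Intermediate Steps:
P(m) = 12 (P(m) = 2*6 = 12)
y = 6*sqrt(5) (y = (3 + 3)*sqrt(2 + 3) = 6*sqrt(5) ≈ 13.416)
y*(-20/P(11)) + 44 = (6*sqrt(5))*(-20/12) + 44 = (6*sqrt(5))*(-20*1/12) + 44 = (6*sqrt(5))*(-5/3) + 44 = -10*sqrt(5) + 44 = 44 - 10*sqrt(5)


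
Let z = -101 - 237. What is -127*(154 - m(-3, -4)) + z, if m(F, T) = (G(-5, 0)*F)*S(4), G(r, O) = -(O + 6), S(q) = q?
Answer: -10752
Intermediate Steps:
G(r, O) = -6 - O (G(r, O) = -(6 + O) = -6 - O)
m(F, T) = -24*F (m(F, T) = ((-6 - 1*0)*F)*4 = ((-6 + 0)*F)*4 = -6*F*4 = -24*F)
z = -338
-127*(154 - m(-3, -4)) + z = -127*(154 - (-24)*(-3)) - 338 = -127*(154 - 1*72) - 338 = -127*(154 - 72) - 338 = -127*82 - 338 = -10414 - 338 = -10752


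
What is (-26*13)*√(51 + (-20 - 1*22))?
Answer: -1014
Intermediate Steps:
(-26*13)*√(51 + (-20 - 1*22)) = -338*√(51 + (-20 - 22)) = -338*√(51 - 42) = -338*√9 = -338*3 = -1014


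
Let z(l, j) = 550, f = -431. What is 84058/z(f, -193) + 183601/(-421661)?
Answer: 17671499894/115956775 ≈ 152.40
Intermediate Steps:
84058/z(f, -193) + 183601/(-421661) = 84058/550 + 183601/(-421661) = 84058*(1/550) + 183601*(-1/421661) = 42029/275 - 183601/421661 = 17671499894/115956775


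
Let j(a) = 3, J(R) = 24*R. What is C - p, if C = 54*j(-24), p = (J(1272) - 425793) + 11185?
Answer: 384242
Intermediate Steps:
p = -384080 (p = (24*1272 - 425793) + 11185 = (30528 - 425793) + 11185 = -395265 + 11185 = -384080)
C = 162 (C = 54*3 = 162)
C - p = 162 - 1*(-384080) = 162 + 384080 = 384242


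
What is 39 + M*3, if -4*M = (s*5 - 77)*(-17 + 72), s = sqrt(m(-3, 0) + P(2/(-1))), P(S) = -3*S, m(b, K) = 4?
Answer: 12861/4 - 825*sqrt(10)/4 ≈ 2563.0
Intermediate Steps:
s = sqrt(10) (s = sqrt(4 - 6/(-1)) = sqrt(4 - 6*(-1)) = sqrt(4 - 3*(-2)) = sqrt(4 + 6) = sqrt(10) ≈ 3.1623)
M = 4235/4 - 275*sqrt(10)/4 (M = -(sqrt(10)*5 - 77)*(-17 + 72)/4 = -(5*sqrt(10) - 77)*55/4 = -(-77 + 5*sqrt(10))*55/4 = -(-4235 + 275*sqrt(10))/4 = 4235/4 - 275*sqrt(10)/4 ≈ 841.34)
39 + M*3 = 39 + (4235/4 - 275*sqrt(10)/4)*3 = 39 + (12705/4 - 825*sqrt(10)/4) = 12861/4 - 825*sqrt(10)/4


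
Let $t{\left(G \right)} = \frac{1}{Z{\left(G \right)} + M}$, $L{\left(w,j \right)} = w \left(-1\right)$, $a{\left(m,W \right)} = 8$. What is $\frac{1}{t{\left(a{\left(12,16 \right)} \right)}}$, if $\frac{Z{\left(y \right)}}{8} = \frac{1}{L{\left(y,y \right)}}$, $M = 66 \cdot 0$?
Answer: $-1$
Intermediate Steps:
$L{\left(w,j \right)} = - w$
$M = 0$
$Z{\left(y \right)} = - \frac{8}{y}$ ($Z{\left(y \right)} = \frac{8}{\left(-1\right) y} = 8 \left(- \frac{1}{y}\right) = - \frac{8}{y}$)
$t{\left(G \right)} = - \frac{G}{8}$ ($t{\left(G \right)} = \frac{1}{- \frac{8}{G} + 0} = \frac{1}{\left(-8\right) \frac{1}{G}} = - \frac{G}{8}$)
$\frac{1}{t{\left(a{\left(12,16 \right)} \right)}} = \frac{1}{\left(- \frac{1}{8}\right) 8} = \frac{1}{-1} = -1$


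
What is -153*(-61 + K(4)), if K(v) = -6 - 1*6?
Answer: 11169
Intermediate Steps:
K(v) = -12 (K(v) = -6 - 6 = -12)
-153*(-61 + K(4)) = -153*(-61 - 12) = -153*(-73) = 11169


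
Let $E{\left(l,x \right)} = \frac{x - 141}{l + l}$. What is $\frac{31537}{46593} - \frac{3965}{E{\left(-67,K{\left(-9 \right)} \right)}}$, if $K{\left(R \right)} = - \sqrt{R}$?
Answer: $- \frac{2982798130}{792081} + \frac{4087 i}{51} \approx -3765.8 + 80.137 i$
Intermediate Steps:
$E{\left(l,x \right)} = \frac{-141 + x}{2 l}$
$\frac{31537}{46593} - \frac{3965}{E{\left(-67,K{\left(-9 \right)} \right)}} = \frac{31537}{46593} - \frac{3965}{\frac{1}{2} \frac{1}{-67} \left(-141 - \sqrt{-9}\right)} = 31537 \cdot \frac{1}{46593} - \frac{3965}{\frac{1}{2} \left(- \frac{1}{67}\right) \left(-141 - 3 i\right)} = \frac{31537}{46593} - \frac{3965}{\frac{1}{2} \left(- \frac{1}{67}\right) \left(-141 - 3 i\right)} = \frac{31537}{46593} - \frac{3965}{\frac{141}{134} + \frac{3 i}{134}} = \frac{31537}{46593} - 3965 \frac{8978 \left(\frac{141}{134} - \frac{3 i}{134}\right)}{9945} = \frac{31537}{46593} - \frac{547658 \left(\frac{141}{134} - \frac{3 i}{134}\right)}{153}$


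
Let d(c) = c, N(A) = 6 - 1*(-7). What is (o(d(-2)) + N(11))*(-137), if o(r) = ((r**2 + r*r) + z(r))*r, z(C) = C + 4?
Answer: 959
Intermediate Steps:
z(C) = 4 + C
N(A) = 13 (N(A) = 6 + 7 = 13)
o(r) = r*(4 + r + 2*r**2) (o(r) = ((r**2 + r*r) + (4 + r))*r = ((r**2 + r**2) + (4 + r))*r = (2*r**2 + (4 + r))*r = (4 + r + 2*r**2)*r = r*(4 + r + 2*r**2))
(o(d(-2)) + N(11))*(-137) = (-2*(4 - 2 + 2*(-2)**2) + 13)*(-137) = (-2*(4 - 2 + 2*4) + 13)*(-137) = (-2*(4 - 2 + 8) + 13)*(-137) = (-2*10 + 13)*(-137) = (-20 + 13)*(-137) = -7*(-137) = 959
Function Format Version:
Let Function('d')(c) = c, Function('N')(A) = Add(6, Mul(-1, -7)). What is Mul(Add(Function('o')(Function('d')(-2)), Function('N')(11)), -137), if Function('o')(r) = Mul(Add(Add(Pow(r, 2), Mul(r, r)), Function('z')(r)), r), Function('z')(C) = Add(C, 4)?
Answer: 959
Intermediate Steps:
Function('z')(C) = Add(4, C)
Function('N')(A) = 13 (Function('N')(A) = Add(6, 7) = 13)
Function('o')(r) = Mul(r, Add(4, r, Mul(2, Pow(r, 2)))) (Function('o')(r) = Mul(Add(Add(Pow(r, 2), Mul(r, r)), Add(4, r)), r) = Mul(Add(Add(Pow(r, 2), Pow(r, 2)), Add(4, r)), r) = Mul(Add(Mul(2, Pow(r, 2)), Add(4, r)), r) = Mul(Add(4, r, Mul(2, Pow(r, 2))), r) = Mul(r, Add(4, r, Mul(2, Pow(r, 2)))))
Mul(Add(Function('o')(Function('d')(-2)), Function('N')(11)), -137) = Mul(Add(Mul(-2, Add(4, -2, Mul(2, Pow(-2, 2)))), 13), -137) = Mul(Add(Mul(-2, Add(4, -2, Mul(2, 4))), 13), -137) = Mul(Add(Mul(-2, Add(4, -2, 8)), 13), -137) = Mul(Add(Mul(-2, 10), 13), -137) = Mul(Add(-20, 13), -137) = Mul(-7, -137) = 959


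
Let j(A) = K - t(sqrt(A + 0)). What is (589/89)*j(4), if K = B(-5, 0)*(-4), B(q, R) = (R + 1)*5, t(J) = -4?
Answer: -9424/89 ≈ -105.89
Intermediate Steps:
B(q, R) = 5 + 5*R (B(q, R) = (1 + R)*5 = 5 + 5*R)
K = -20 (K = (5 + 5*0)*(-4) = (5 + 0)*(-4) = 5*(-4) = -20)
j(A) = -16 (j(A) = -20 - 1*(-4) = -20 + 4 = -16)
(589/89)*j(4) = (589/89)*(-16) = -9424/89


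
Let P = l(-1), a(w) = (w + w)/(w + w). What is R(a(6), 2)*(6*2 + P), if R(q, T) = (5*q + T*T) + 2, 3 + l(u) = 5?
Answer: 154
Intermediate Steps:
l(u) = 2 (l(u) = -3 + 5 = 2)
a(w) = 1 (a(w) = (2*w)/((2*w)) = (2*w)*(1/(2*w)) = 1)
P = 2
R(q, T) = 2 + T**2 + 5*q (R(q, T) = (5*q + T**2) + 2 = (T**2 + 5*q) + 2 = 2 + T**2 + 5*q)
R(a(6), 2)*(6*2 + P) = (2 + 2**2 + 5*1)*(6*2 + 2) = (2 + 4 + 5)*(12 + 2) = 11*14 = 154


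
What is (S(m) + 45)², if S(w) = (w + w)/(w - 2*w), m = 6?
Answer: 1849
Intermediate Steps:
S(w) = -2 (S(w) = (2*w)/((-w)) = (2*w)*(-1/w) = -2)
(S(m) + 45)² = (-2 + 45)² = 43² = 1849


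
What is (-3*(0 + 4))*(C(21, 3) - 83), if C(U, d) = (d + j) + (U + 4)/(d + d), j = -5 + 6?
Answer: 898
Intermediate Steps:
j = 1
C(U, d) = 1 + d + (4 + U)/(2*d) (C(U, d) = (d + 1) + (U + 4)/(d + d) = (1 + d) + (4 + U)/((2*d)) = (1 + d) + (4 + U)*(1/(2*d)) = (1 + d) + (4 + U)/(2*d) = 1 + d + (4 + U)/(2*d))
(-3*(0 + 4))*(C(21, 3) - 83) = (-3*(0 + 4))*((2 + (1/2)*21 + 3*(1 + 3))/3 - 83) = (-3*4)*((2 + 21/2 + 3*4)/3 - 83) = (-1*12)*((2 + 21/2 + 12)/3 - 83) = -12*((1/3)*(49/2) - 83) = -12*(49/6 - 83) = -12*(-449/6) = 898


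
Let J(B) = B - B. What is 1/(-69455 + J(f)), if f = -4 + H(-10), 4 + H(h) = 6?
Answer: -1/69455 ≈ -1.4398e-5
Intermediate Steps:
H(h) = 2 (H(h) = -4 + 6 = 2)
f = -2 (f = -4 + 2 = -2)
J(B) = 0
1/(-69455 + J(f)) = 1/(-69455 + 0) = 1/(-69455) = -1/69455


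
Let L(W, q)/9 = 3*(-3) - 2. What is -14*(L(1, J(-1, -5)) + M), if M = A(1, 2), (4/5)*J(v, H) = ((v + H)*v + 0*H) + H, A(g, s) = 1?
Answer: 1372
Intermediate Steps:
J(v, H) = 5*H/4 + 5*v*(H + v)/4 (J(v, H) = 5*(((v + H)*v + 0*H) + H)/4 = 5*(((H + v)*v + 0) + H)/4 = 5*((v*(H + v) + 0) + H)/4 = 5*(v*(H + v) + H)/4 = 5*(H + v*(H + v))/4 = 5*H/4 + 5*v*(H + v)/4)
L(W, q) = -99 (L(W, q) = 9*(3*(-3) - 2) = 9*(-9 - 2) = 9*(-11) = -99)
M = 1
-14*(L(1, J(-1, -5)) + M) = -14*(-99 + 1) = -14*(-98) = 1372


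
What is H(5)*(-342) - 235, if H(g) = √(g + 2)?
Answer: -235 - 342*√7 ≈ -1139.8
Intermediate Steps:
H(g) = √(2 + g)
H(5)*(-342) - 235 = √(2 + 5)*(-342) - 235 = √7*(-342) - 235 = -342*√7 - 235 = -235 - 342*√7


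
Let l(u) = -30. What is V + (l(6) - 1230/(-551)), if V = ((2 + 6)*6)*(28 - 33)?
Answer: -147540/551 ≈ -267.77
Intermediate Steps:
V = -240 (V = (8*6)*(-5) = 48*(-5) = -240)
V + (l(6) - 1230/(-551)) = -240 + (-30 - 1230/(-551)) = -240 + (-30 - 1230*(-1/551)) = -240 + (-30 + 1230/551) = -240 - 15300/551 = -147540/551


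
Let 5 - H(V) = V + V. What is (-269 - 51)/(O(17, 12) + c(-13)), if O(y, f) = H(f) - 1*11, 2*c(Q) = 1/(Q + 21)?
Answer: 5120/479 ≈ 10.689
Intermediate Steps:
H(V) = 5 - 2*V (H(V) = 5 - (V + V) = 5 - 2*V)
c(Q) = 1/(2*(21 + Q)) (c(Q) = 1/(2*(Q + 21)) = 1/(2*(21 + Q)))
O(y, f) = -6 - 2*f (O(y, f) = (5 - 2*f) - 1*11 = (5 - 2*f) - 11 = -6 - 2*f)
(-269 - 51)/(O(17, 12) + c(-13)) = (-269 - 51)/((-6 - 2*12) + 1/(2*(21 - 13))) = -320/((-6 - 24) + (½)/8) = -320/(-30 + (½)*(⅛)) = -320/(-30 + 1/16) = -320/(-479/16) = -320*(-16/479) = 5120/479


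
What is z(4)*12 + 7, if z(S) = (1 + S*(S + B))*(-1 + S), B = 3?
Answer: 1051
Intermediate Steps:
z(S) = (1 + S*(3 + S))*(-1 + S) (z(S) = (1 + S*(S + 3))*(-1 + S) = (1 + S*(3 + S))*(-1 + S))
z(4)*12 + 7 = (-1 + 4³ - 2*4 + 2*4²)*12 + 7 = (-1 + 64 - 8 + 2*16)*12 + 7 = (-1 + 64 - 8 + 32)*12 + 7 = 87*12 + 7 = 1044 + 7 = 1051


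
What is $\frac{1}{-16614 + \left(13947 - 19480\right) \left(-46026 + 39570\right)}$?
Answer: $\frac{1}{35704434} \approx 2.8008 \cdot 10^{-8}$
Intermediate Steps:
$\frac{1}{-16614 + \left(13947 - 19480\right) \left(-46026 + 39570\right)} = \frac{1}{-16614 - -35721048} = \frac{1}{-16614 + 35721048} = \frac{1}{35704434}$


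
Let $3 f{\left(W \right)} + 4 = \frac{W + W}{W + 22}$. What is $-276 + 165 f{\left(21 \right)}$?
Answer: $- \frac{19018}{43} \approx -442.28$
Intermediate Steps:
$f{\left(W \right)} = - \frac{4}{3} + \frac{2 W}{3 \left(22 + W\right)}$ ($f{\left(W \right)} = - \frac{4}{3} + \frac{\left(W + W\right) \frac{1}{W + 22}}{3} = - \frac{4}{3} + \frac{2 W \frac{1}{22 + W}}{3} = - \frac{4}{3} + \frac{2 W}{3 \left(22 + W\right)}$)
$-276 + 165 f{\left(21 \right)} = -276 + 165 \frac{2 \left(-44 - 21\right)}{3 \left(22 + 21\right)} = -276 + 165 \frac{2 \left(-44 - 21\right)}{3 \cdot 43} = -276 + 165 \cdot \frac{2}{3} \cdot \frac{1}{43} \left(-65\right) = -276 + 165 \left(- \frac{130}{129}\right) = -276 - \frac{7150}{43} = - \frac{19018}{43}$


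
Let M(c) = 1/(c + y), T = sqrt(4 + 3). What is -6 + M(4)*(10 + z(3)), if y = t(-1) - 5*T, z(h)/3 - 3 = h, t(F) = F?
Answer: -540/83 - 70*sqrt(7)/83 ≈ -8.7374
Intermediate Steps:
T = sqrt(7) ≈ 2.6458
z(h) = 9 + 3*h
y = -1 - 5*sqrt(7) ≈ -14.229
M(c) = 1/(-1 + c - 5*sqrt(7)) (M(c) = 1/(c + (-1 - 5*sqrt(7))) = 1/(-1 + c - 5*sqrt(7)))
-6 + M(4)*(10 + z(3)) = -6 + (10 + (9 + 3*3))/(-1 + 4 - 5*sqrt(7)) = -6 + (10 + (9 + 9))/(3 - 5*sqrt(7)) = -6 + (10 + 18)/(3 - 5*sqrt(7)) = -6 + 28/(3 - 5*sqrt(7))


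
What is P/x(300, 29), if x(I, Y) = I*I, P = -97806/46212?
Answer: -16301/693180000 ≈ -2.3516e-5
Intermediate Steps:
P = -16301/7702 (P = -97806*1/46212 = -16301/7702 ≈ -2.1165)
x(I, Y) = I²
P/x(300, 29) = -16301/(7702*(300²)) = -16301/7702/90000 = -16301/7702*1/90000 = -16301/693180000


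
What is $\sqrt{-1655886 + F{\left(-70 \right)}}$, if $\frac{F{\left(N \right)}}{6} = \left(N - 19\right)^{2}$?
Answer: $2 i \sqrt{402090} \approx 1268.2 i$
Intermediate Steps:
$F{\left(N \right)} = 6 \left(-19 + N\right)^{2}$ ($F{\left(N \right)} = 6 \left(N - 19\right)^{2} = 6 \left(-19 + N\right)^{2}$)
$\sqrt{-1655886 + F{\left(-70 \right)}} = \sqrt{-1655886 + 6 \left(-19 - 70\right)^{2}} = \sqrt{-1655886 + 6 \left(-89\right)^{2}} = \sqrt{-1655886 + 6 \cdot 7921} = \sqrt{-1655886 + 47526} = \sqrt{-1608360} = 2 i \sqrt{402090}$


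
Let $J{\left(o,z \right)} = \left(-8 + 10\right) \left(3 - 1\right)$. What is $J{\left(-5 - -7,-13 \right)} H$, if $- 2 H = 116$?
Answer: $-232$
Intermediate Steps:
$J{\left(o,z \right)} = 4$ ($J{\left(o,z \right)} = 2 \cdot 2 = 4$)
$H = -58$ ($H = \left(- \frac{1}{2}\right) 116 = -58$)
$J{\left(-5 - -7,-13 \right)} H = 4 \left(-58\right) = -232$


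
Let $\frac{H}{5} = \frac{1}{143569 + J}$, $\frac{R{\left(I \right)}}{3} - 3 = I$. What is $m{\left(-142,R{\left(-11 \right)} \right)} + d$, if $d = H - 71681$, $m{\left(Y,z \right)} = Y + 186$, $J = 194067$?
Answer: $- \frac{24187230127}{337636} \approx -71637.0$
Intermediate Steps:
$R{\left(I \right)} = 9 + 3 I$
$H = \frac{5}{337636}$ ($H = \frac{5}{143569 + 194067} = \frac{5}{337636} \approx 1.4809 \cdot 10^{-5}$)
$m{\left(Y,z \right)} = 186 + Y$
$d = - \frac{24202086111}{337636}$ ($d = \frac{5}{337636} - 71681 = - \frac{24202086111}{337636} \approx -71681.0$)
$m{\left(-142,R{\left(-11 \right)} \right)} + d = \left(186 - 142\right) - \frac{24202086111}{337636} = 44 - \frac{24202086111}{337636} = - \frac{24187230127}{337636}$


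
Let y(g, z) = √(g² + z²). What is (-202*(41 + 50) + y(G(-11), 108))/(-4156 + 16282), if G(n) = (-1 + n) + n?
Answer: -9191/6063 + √12193/12126 ≈ -1.5068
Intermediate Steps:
G(n) = -1 + 2*n
(-202*(41 + 50) + y(G(-11), 108))/(-4156 + 16282) = (-202*(41 + 50) + √((-1 + 2*(-11))² + 108²))/(-4156 + 16282) = (-202*91 + √((-1 - 22)² + 11664))/12126 = (-18382 + √((-23)² + 11664))*(1/12126) = (-18382 + √(529 + 11664))*(1/12126) = (-18382 + √12193)*(1/12126) = -9191/6063 + √12193/12126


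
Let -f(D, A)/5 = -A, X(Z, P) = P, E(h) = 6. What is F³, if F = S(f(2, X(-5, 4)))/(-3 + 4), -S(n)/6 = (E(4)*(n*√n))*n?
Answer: -119439360000000*√5 ≈ -2.6707e+14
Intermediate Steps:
f(D, A) = 5*A (f(D, A) = -(-5)*A = 5*A)
S(n) = -36*n^(5/2) (S(n) = -6*6*(n*√n)*n = -6*6*n^(3/2)*n = -36*n^(5/2))
F = -28800*√5 (F = (-36*800*√5)/(-3 + 4) = (-28800*√5)/1 = 1*(-28800*√5) = -28800*√5 ≈ -64399.)
F³ = (-28800*√5)³ = -119439360000000*√5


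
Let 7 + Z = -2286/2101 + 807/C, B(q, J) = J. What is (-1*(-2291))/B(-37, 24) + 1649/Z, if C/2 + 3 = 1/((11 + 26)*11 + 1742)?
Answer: 707048040547/8427749016 ≈ 83.895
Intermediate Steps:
C = -12892/2149 (C = -6 + 2/((11 + 26)*11 + 1742) = -6 + 2/(37*11 + 1742) = -6 + 2/(407 + 1742) = -6 + 2/2149 = -12892/2149 ≈ -5.9991)
Z = -351156209/2462372 (Z = -7 + (-2286/2101 + 807/(-12892/2149)) = -7 + (-2286*1/2101 + 807*(-2149/12892)) = -7 + (-2286/2101 - 1734243/12892) = -7 - 333919605/2462372 = -351156209/2462372 ≈ -142.61)
(-1*(-2291))/B(-37, 24) + 1649/Z = -1*(-2291)/24 + 1649/(-351156209/2462372) = 2291*(1/24) + 1649*(-2462372/351156209) = 2291/24 - 4060451428/351156209 = 707048040547/8427749016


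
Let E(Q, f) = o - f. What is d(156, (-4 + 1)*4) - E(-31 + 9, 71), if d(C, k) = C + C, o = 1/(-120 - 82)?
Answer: 77367/202 ≈ 383.00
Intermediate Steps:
o = -1/202 (o = 1/(-202) = -1/202 ≈ -0.0049505)
E(Q, f) = -1/202 - f
d(C, k) = 2*C
d(156, (-4 + 1)*4) - E(-31 + 9, 71) = 2*156 - (-1/202 - 1*71) = 312 - (-1/202 - 71) = 312 - 1*(-14343/202) = 312 + 14343/202 = 77367/202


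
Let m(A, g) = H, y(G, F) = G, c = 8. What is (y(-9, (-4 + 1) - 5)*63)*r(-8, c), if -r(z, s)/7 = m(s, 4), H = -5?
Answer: -19845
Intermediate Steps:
m(A, g) = -5
r(z, s) = 35 (r(z, s) = -7*(-5) = 35)
(y(-9, (-4 + 1) - 5)*63)*r(-8, c) = -9*63*35 = -567*35 = -19845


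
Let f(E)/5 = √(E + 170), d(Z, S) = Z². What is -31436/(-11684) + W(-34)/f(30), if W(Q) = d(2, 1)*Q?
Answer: 7859/2921 - 34*√2/25 ≈ 0.76719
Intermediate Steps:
f(E) = 5*√(170 + E) (f(E) = 5*√(E + 170) = 5*√(170 + E))
W(Q) = 4*Q (W(Q) = 2²*Q = 4*Q)
-31436/(-11684) + W(-34)/f(30) = -31436/(-11684) + (4*(-34))/((5*√(170 + 30))) = -31436*(-1/11684) - 136*√2/100 = 7859/2921 - 136*√2/100 = 7859/2921 - 34*√2/25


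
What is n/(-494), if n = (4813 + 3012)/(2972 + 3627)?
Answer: -7825/3259906 ≈ -0.0024004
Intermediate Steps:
n = 7825/6599 ≈ 1.1858
n/(-494) = (7825/6599)/(-494) = (7825/6599)*(-1/494) = -7825/3259906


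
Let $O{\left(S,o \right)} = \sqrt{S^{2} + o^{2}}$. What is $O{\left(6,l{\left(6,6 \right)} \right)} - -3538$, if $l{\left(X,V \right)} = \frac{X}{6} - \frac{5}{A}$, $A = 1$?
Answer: $3538 + 2 \sqrt{13} \approx 3545.2$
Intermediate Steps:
$l{\left(X,V \right)} = -5 + \frac{X}{6}$ ($l{\left(X,V \right)} = \frac{X}{6} - \frac{5}{1} = X \frac{1}{6} - 5 = \frac{X}{6} - 5 = -5 + \frac{X}{6}$)
$O{\left(6,l{\left(6,6 \right)} \right)} - -3538 = \sqrt{6^{2} + \left(-5 + \frac{1}{6} \cdot 6\right)^{2}} - -3538 = \sqrt{36 + \left(-5 + 1\right)^{2}} + 3538 = \sqrt{36 + \left(-4\right)^{2}} + 3538 = \sqrt{36 + 16} + 3538 = \sqrt{52} + 3538 = 2 \sqrt{13} + 3538 = 3538 + 2 \sqrt{13}$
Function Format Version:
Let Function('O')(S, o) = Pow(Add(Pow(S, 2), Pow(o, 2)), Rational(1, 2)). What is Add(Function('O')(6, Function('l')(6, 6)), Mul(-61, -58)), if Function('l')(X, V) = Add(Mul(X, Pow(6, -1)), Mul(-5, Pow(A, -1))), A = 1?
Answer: Add(3538, Mul(2, Pow(13, Rational(1, 2)))) ≈ 3545.2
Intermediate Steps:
Function('l')(X, V) = Add(-5, Mul(Rational(1, 6), X)) (Function('l')(X, V) = Add(Mul(X, Pow(6, -1)), Mul(-5, Pow(1, -1))) = Add(Mul(X, Rational(1, 6)), Mul(-5, 1)) = Add(Mul(Rational(1, 6), X), -5) = Add(-5, Mul(Rational(1, 6), X)))
Add(Function('O')(6, Function('l')(6, 6)), Mul(-61, -58)) = Add(Pow(Add(Pow(6, 2), Pow(Add(-5, Mul(Rational(1, 6), 6)), 2)), Rational(1, 2)), Mul(-61, -58)) = Add(Pow(Add(36, Pow(Add(-5, 1), 2)), Rational(1, 2)), 3538) = Add(Pow(Add(36, Pow(-4, 2)), Rational(1, 2)), 3538) = Add(Pow(Add(36, 16), Rational(1, 2)), 3538) = Add(Pow(52, Rational(1, 2)), 3538) = Add(Mul(2, Pow(13, Rational(1, 2))), 3538) = Add(3538, Mul(2, Pow(13, Rational(1, 2))))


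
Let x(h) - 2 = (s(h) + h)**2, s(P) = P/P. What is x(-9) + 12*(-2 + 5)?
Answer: 102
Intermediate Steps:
s(P) = 1
x(h) = 2 + (1 + h)**2
x(-9) + 12*(-2 + 5) = (2 + (1 - 9)**2) + 12*(-2 + 5) = (2 + (-8)**2) + 12*3 = (2 + 64) + 36 = 66 + 36 = 102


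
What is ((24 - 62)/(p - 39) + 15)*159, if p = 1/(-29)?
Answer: 1437519/566 ≈ 2539.8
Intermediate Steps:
p = -1/29 ≈ -0.034483
((24 - 62)/(p - 39) + 15)*159 = ((24 - 62)/(-1/29 - 39) + 15)*159 = (-38/(-1132/29) + 15)*159 = (-38*(-29/1132) + 15)*159 = (551/566 + 15)*159 = (9041/566)*159 = 1437519/566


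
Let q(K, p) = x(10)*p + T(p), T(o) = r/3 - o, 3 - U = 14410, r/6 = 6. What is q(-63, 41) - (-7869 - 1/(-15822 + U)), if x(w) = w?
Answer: 249389249/30229 ≈ 8250.0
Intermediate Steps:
r = 36 (r = 6*6 = 36)
U = -14407 (U = 3 - 1*14410 = 3 - 14410 = -14407)
T(o) = 12 - o (T(o) = 36/3 - o = 36*(⅓) - o = 12 - o)
q(K, p) = 12 + 9*p (q(K, p) = 10*p + (12 - p) = 12 + 9*p)
q(-63, 41) - (-7869 - 1/(-15822 + U)) = (12 + 9*41) - (-7869 - 1/(-15822 - 14407)) = (12 + 369) - (-7869 - 1/(-30229)) = 381 - (-7869 - 1*(-1/30229)) = 381 - (-7869 + 1/30229) = 381 - 1*(-237872000/30229) = 381 + 237872000/30229 = 249389249/30229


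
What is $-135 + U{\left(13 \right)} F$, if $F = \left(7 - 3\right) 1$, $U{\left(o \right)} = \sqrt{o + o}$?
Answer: $-135 + 4 \sqrt{26} \approx -114.6$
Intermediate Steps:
$U{\left(o \right)} = \sqrt{2} \sqrt{o}$ ($U{\left(o \right)} = \sqrt{2 o} = \sqrt{2} \sqrt{o}$)
$F = 4$ ($F = 4 \cdot 1 = 4$)
$-135 + U{\left(13 \right)} F = -135 + \sqrt{2} \sqrt{13} \cdot 4 = -135 + \sqrt{26} \cdot 4 = -135 + 4 \sqrt{26}$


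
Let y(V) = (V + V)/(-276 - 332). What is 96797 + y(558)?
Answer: 14712865/152 ≈ 96795.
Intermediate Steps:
y(V) = -V/304 (y(V) = (2*V)/(-608) = (2*V)*(-1/608) = -V/304)
96797 + y(558) = 96797 - 1/304*558 = 96797 - 279/152 = 14712865/152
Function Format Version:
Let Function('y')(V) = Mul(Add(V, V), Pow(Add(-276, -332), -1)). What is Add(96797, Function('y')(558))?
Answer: Rational(14712865, 152) ≈ 96795.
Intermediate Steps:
Function('y')(V) = Mul(Rational(-1, 304), V) (Function('y')(V) = Mul(Mul(2, V), Pow(-608, -1)) = Mul(Mul(2, V), Rational(-1, 608)) = Mul(Rational(-1, 304), V))
Add(96797, Function('y')(558)) = Add(96797, Mul(Rational(-1, 304), 558)) = Add(96797, Rational(-279, 152)) = Rational(14712865, 152)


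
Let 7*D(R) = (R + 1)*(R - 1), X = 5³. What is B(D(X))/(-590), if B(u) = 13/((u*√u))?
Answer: -13*√62/489879360 ≈ -2.0895e-7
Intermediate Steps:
X = 125
D(R) = (1 + R)*(-1 + R)/7 (D(R) = ((R + 1)*(R - 1))/7 = ((1 + R)*(-1 + R))/7 = (1 + R)*(-1 + R)/7)
B(u) = 13/u^(3/2) (B(u) = 13/(u^(3/2)) = 13/u^(3/2))
B(D(X))/(-590) = (13/(-⅐ + (⅐)*125²)^(3/2))/(-590) = (13/(-⅐ + (⅐)*15625)^(3/2))*(-1/590) = (13/(-⅐ + 15625/7)^(3/2))*(-1/590) = (13/2232^(3/2))*(-1/590) = (13*(√62/830304))*(-1/590) = (13*√62/830304)*(-1/590) = -13*√62/489879360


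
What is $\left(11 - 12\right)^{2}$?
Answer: $1$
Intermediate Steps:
$\left(11 - 12\right)^{2} = \left(-1\right)^{2} = 1$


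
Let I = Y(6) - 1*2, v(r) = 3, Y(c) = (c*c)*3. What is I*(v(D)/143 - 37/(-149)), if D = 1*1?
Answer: 608228/21307 ≈ 28.546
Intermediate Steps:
D = 1
Y(c) = 3*c**2 (Y(c) = c**2*3 = 3*c**2)
I = 106 (I = 3*6**2 - 1*2 = 3*36 - 2 = 108 - 2 = 106)
I*(v(D)/143 - 37/(-149)) = 106*(3/143 - 37/(-149)) = 106*(3*(1/143) - 37*(-1/149)) = 106*(3/143 + 37/149) = 106*(5738/21307) = 608228/21307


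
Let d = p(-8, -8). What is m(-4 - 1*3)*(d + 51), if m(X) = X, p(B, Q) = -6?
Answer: -315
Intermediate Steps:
d = -6
m(-4 - 1*3)*(d + 51) = (-4 - 1*3)*(-6 + 51) = (-4 - 3)*45 = -7*45 = -315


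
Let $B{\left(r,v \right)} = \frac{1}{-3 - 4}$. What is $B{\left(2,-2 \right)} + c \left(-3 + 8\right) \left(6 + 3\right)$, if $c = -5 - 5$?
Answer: $- \frac{3151}{7} \approx -450.14$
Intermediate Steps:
$B{\left(r,v \right)} = - \frac{1}{7}$ ($B{\left(r,v \right)} = \frac{1}{-7} = - \frac{1}{7}$)
$c = -10$ ($c = -5 - 5 = -10$)
$B{\left(2,-2 \right)} + c \left(-3 + 8\right) \left(6 + 3\right) = - \frac{1}{7} - 10 \left(-3 + 8\right) \left(6 + 3\right) = - \frac{1}{7} - 10 \cdot 5 \cdot 9 = - \frac{1}{7} - 450 = - \frac{3151}{7}$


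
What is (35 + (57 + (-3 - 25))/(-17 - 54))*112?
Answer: 275072/71 ≈ 3874.3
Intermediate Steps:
(35 + (57 + (-3 - 25))/(-17 - 54))*112 = (35 + (57 - 28)/(-71))*112 = (35 + 29*(-1/71))*112 = (35 - 29/71)*112 = (2456/71)*112 = 275072/71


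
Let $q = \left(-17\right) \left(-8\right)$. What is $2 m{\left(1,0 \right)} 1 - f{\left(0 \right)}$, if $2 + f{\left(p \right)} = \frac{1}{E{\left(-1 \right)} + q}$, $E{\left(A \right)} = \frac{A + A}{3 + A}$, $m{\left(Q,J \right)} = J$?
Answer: $\frac{269}{135} \approx 1.9926$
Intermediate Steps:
$E{\left(A \right)} = \frac{2 A}{3 + A}$
$q = 136$
$f{\left(p \right)} = - \frac{269}{135}$ ($f{\left(p \right)} = -2 + \frac{1}{2 \left(-1\right) \frac{1}{3 - 1} + 136} = -2 + \frac{1}{2 \left(-1\right) \frac{1}{2} + 136} = -2 + \frac{1}{-1 + 136} = -2 + \frac{1}{135} = - \frac{269}{135}$)
$2 m{\left(1,0 \right)} 1 - f{\left(0 \right)} = 2 \cdot 0 \cdot 1 - - \frac{269}{135} = 0 \cdot 1 + \frac{269}{135} = 0 + \frac{269}{135} = \frac{269}{135}$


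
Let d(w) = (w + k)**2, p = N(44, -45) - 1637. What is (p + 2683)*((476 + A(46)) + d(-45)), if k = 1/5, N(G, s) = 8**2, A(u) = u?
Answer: 14036172/5 ≈ 2.8072e+6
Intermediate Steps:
N(G, s) = 64
k = 1/5 ≈ 0.20000
p = -1573 (p = 64 - 1637 = -1573)
d(w) = (1/5 + w)**2 (d(w) = (w + 1/5)**2 = (1/5 + w)**2)
(p + 2683)*((476 + A(46)) + d(-45)) = (-1573 + 2683)*((476 + 46) + (1 + 5*(-45))**2/25) = 1110*(522 + (1 - 225)**2/25) = 1110*(522 + (1/25)*(-224)**2) = 1110*(522 + (1/25)*50176) = 1110*(522 + 50176/25) = 1110*(63226/25) = 14036172/5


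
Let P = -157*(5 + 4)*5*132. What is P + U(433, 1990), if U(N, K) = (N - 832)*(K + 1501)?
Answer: -2325489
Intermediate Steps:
U(N, K) = (-832 + N)*(1501 + K)
P = -932580 (P = -1413*5*132 = -157*45*132 = -7065*132 = -932580)
P + U(433, 1990) = -932580 + (-1248832 - 832*1990 + 1501*433 + 1990*433) = -932580 + (-1248832 - 1655680 + 649933 + 861670) = -932580 - 1392909 = -2325489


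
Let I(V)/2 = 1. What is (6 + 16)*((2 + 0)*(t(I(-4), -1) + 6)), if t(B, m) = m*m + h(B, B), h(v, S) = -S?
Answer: 220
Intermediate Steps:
I(V) = 2 (I(V) = 2*1 = 2)
t(B, m) = m² - B (t(B, m) = m*m - B = m² - B)
(6 + 16)*((2 + 0)*(t(I(-4), -1) + 6)) = (6 + 16)*((2 + 0)*(((-1)² - 1*2) + 6)) = 22*(2*((1 - 2) + 6)) = 22*(2*(-1 + 6)) = 22*(2*5) = 22*10 = 220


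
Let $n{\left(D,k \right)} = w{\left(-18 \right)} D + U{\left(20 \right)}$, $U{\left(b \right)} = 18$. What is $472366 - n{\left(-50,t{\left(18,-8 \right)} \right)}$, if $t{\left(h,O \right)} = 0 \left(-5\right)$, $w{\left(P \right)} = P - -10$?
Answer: $471948$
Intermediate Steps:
$w{\left(P \right)} = 10 + P$ ($w{\left(P \right)} = P + 10 = 10 + P$)
$t{\left(h,O \right)} = 0$
$n{\left(D,k \right)} = 18 - 8 D$ ($n{\left(D,k \right)} = \left(10 - 18\right) D + 18 = - 8 D + 18 = 18 - 8 D$)
$472366 - n{\left(-50,t{\left(18,-8 \right)} \right)} = 472366 - \left(18 - -400\right) = 472366 - \left(18 + 400\right) = 472366 - 418 = 471948$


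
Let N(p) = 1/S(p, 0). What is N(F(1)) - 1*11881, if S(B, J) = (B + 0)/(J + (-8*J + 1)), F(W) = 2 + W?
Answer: -35642/3 ≈ -11881.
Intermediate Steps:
S(B, J) = B/(1 - 7*J) (S(B, J) = B/(J + (1 - 8*J)) = B/(1 - 7*J))
N(p) = 1/p (N(p) = 1/(-p/(-1 + 7*0)) = 1/(-p/(-1 + 0)) = 1/(-1*p/(-1)) = 1/(-1*p*(-1)) = 1/p)
N(F(1)) - 1*11881 = 1/(2 + 1) - 1*11881 = 1/3 - 11881 = ⅓ - 11881 = -35642/3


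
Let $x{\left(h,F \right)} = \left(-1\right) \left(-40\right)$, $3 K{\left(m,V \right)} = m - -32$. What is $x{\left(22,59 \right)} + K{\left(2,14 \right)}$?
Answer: $\frac{154}{3} \approx 51.333$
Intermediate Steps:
$K{\left(m,V \right)} = \frac{32}{3} + \frac{m}{3}$ ($K{\left(m,V \right)} = \frac{m - -32}{3} = \frac{m + 32}{3} = \frac{32 + m}{3} = \frac{32}{3} + \frac{m}{3}$)
$x{\left(h,F \right)} = 40$
$x{\left(22,59 \right)} + K{\left(2,14 \right)} = 40 + \left(\frac{32}{3} + \frac{1}{3} \cdot 2\right) = 40 + \left(\frac{32}{3} + \frac{2}{3}\right) = 40 + \frac{34}{3} = \frac{154}{3}$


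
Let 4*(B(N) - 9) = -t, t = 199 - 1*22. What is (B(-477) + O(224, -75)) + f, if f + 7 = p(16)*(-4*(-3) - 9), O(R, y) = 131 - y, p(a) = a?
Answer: 847/4 ≈ 211.75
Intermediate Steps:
t = 177 (t = 199 - 22 = 177)
B(N) = -141/4 (B(N) = 9 + (-1*177)/4 = 9 + (¼)*(-177) = 9 - 177/4 = -141/4)
f = 41 (f = -7 + 16*(-4*(-3) - 9) = -7 + 16*(12 - 9) = -7 + 16*3 = -7 + 48 = 41)
(B(-477) + O(224, -75)) + f = (-141/4 + (131 - 1*(-75))) + 41 = (-141/4 + (131 + 75)) + 41 = (-141/4 + 206) + 41 = 683/4 + 41 = 847/4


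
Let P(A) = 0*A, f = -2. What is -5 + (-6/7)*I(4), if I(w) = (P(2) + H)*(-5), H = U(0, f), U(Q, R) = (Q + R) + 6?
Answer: 85/7 ≈ 12.143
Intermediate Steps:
P(A) = 0
U(Q, R) = 6 + Q + R
H = 4 (H = 6 + 0 - 2 = 4)
I(w) = -20 (I(w) = (0 + 4)*(-5) = 4*(-5) = -20)
-5 + (-6/7)*I(4) = -5 - 6/7*(-20) = -5 + 120/7 = 85/7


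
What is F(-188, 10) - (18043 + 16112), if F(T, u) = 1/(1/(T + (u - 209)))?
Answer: -34542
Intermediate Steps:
F(T, u) = -209 + T + u (F(T, u) = 1/(1/(T + (-209 + u))) = 1/(1/(-209 + T + u)) = -209 + T + u)
F(-188, 10) - (18043 + 16112) = (-209 - 188 + 10) - (18043 + 16112) = -387 - 1*34155 = -387 - 34155 = -34542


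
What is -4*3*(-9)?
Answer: 108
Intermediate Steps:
-4*3*(-9) = -12*(-9) = 108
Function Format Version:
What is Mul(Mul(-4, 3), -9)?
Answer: 108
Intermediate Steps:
Mul(Mul(-4, 3), -9) = Mul(-12, -9) = 108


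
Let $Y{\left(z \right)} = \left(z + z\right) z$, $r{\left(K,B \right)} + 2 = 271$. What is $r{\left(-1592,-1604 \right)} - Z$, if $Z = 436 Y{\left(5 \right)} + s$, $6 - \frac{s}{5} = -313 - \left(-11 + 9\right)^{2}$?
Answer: $-23146$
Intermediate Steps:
$r{\left(K,B \right)} = 269$ ($r{\left(K,B \right)} = -2 + 271 = 269$)
$Y{\left(z \right)} = 2 z^{2}$ ($Y{\left(z \right)} = 2 z z = 2 z^{2}$)
$s = 1615$ ($s = 30 - 5 \left(-313 - \left(-11 + 9\right)^{2}\right) = 30 - 5 \left(-313 - \left(-2\right)^{2}\right) = 30 - 5 \left(-313 - 4\right) = 30 - -1585 = 30 + 1585 = 1615$)
$Z = 23415$ ($Z = 436 \cdot 2 \cdot 5^{2} + 1615 = 436 \cdot 2 \cdot 25 + 1615 = 436 \cdot 50 + 1615 = 21800 + 1615 = 23415$)
$r{\left(-1592,-1604 \right)} - Z = 269 - 23415 = -23146$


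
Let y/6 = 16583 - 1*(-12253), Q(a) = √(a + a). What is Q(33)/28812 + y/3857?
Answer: 173016/3857 + √66/28812 ≈ 44.858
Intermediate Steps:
Q(a) = √2*√a (Q(a) = √(2*a) = √2*√a)
y = 173016 (y = 6*(16583 - 1*(-12253)) = 6*(16583 + 12253) = 6*28836 = 173016)
Q(33)/28812 + y/3857 = (√2*√33)/28812 + 173016/3857 = √66*(1/28812) + 173016*(1/3857) = √66/28812 + 173016/3857 = 173016/3857 + √66/28812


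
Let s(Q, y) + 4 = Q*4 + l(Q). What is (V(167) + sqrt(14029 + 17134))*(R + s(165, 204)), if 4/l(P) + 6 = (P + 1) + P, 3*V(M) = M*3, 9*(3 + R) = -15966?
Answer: -60841607/325 - 364321*sqrt(31163)/325 ≈ -3.8509e+5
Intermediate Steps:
R = -1777 (R = -3 + (1/9)*(-15966) = -3 - 1774 = -1777)
V(M) = M (V(M) = (M*3)/3 = (3*M)/3 = M)
l(P) = 4/(-5 + 2*P) (l(P) = 4/(-6 + ((P + 1) + P)) = 4/(-6 + ((1 + P) + P)) = 4/(-6 + (1 + 2*P)) = 4/(-5 + 2*P))
s(Q, y) = -4 + 4*Q + 4/(-5 + 2*Q) (s(Q, y) = -4 + (Q*4 + 4/(-5 + 2*Q)) = -4 + (4*Q + 4/(-5 + 2*Q)) = -4 + 4*Q + 4/(-5 + 2*Q))
(V(167) + sqrt(14029 + 17134))*(R + s(165, 204)) = (167 + sqrt(14029 + 17134))*(-1777 + 4*(6 - 7*165 + 2*165**2)/(-5 + 2*165)) = (167 + sqrt(31163))*(-1777 + 4*(6 - 1155 + 2*27225)/(-5 + 330)) = (167 + sqrt(31163))*(-1777 + 4*(6 - 1155 + 54450)/325) = (167 + sqrt(31163))*(-1777 + 4*(1/325)*53301) = (167 + sqrt(31163))*(-1777 + 213204/325) = (167 + sqrt(31163))*(-364321/325) = -60841607/325 - 364321*sqrt(31163)/325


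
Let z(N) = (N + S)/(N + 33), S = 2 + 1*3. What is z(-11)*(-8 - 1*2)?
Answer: 30/11 ≈ 2.7273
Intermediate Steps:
S = 5 (S = 2 + 3 = 5)
z(N) = (5 + N)/(33 + N) (z(N) = (N + 5)/(N + 33) = (5 + N)/(33 + N))
z(-11)*(-8 - 1*2) = ((5 - 11)/(33 - 11))*(-8 - 1*2) = (-6/22)*(-8 - 2) = ((1/22)*(-6))*(-10) = -3/11*(-10) = 30/11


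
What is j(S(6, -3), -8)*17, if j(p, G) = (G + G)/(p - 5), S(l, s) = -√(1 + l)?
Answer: 680/9 - 136*√7/9 ≈ 35.575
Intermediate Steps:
j(p, G) = 2*G/(-5 + p) (j(p, G) = (2*G)/(-5 + p) = 2*G/(-5 + p))
j(S(6, -3), -8)*17 = (2*(-8)/(-5 - √(1 + 6)))*17 = (2*(-8)/(-5 - √7))*17 = -16/(-5 - √7)*17 = -272/(-5 - √7)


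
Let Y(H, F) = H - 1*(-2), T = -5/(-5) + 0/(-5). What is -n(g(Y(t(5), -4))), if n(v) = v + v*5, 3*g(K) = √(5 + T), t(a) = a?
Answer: -2*√6 ≈ -4.8990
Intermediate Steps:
T = 1 (T = -5*(-⅕) + 0*(-⅕) = 1 + 0 = 1)
Y(H, F) = 2 + H (Y(H, F) = H + 2 = 2 + H)
g(K) = √6/3 (g(K) = √(5 + 1)/3 = √6/3)
n(v) = 6*v (n(v) = v + 5*v = 6*v)
-n(g(Y(t(5), -4))) = -6*√6/3 = -2*√6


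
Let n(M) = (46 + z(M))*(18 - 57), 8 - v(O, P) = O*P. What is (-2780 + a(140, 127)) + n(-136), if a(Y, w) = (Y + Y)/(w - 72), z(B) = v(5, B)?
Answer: -345410/11 ≈ -31401.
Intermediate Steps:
v(O, P) = 8 - O*P
z(B) = 8 - 5*B (z(B) = 8 - 1*5*B = 8 - 5*B)
a(Y, w) = 2*Y/(-72 + w) (a(Y, w) = (2*Y)/(-72 + w) = 2*Y/(-72 + w))
n(M) = -2106 + 195*M (n(M) = (46 + (8 - 5*M))*(18 - 57) = (54 - 5*M)*(-39) = -2106 + 195*M)
(-2780 + a(140, 127)) + n(-136) = (-2780 + 2*140/(-72 + 127)) + (-2106 + 195*(-136)) = (-2780 + 2*140/55) + (-2106 - 26520) = (-2780 + 2*140*(1/55)) - 28626 = (-2780 + 56/11) - 28626 = -30524/11 - 28626 = -345410/11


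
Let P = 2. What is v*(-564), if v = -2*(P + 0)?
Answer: 2256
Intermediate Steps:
v = -4 (v = -2*(2 + 0) = -2*2 = -4)
v*(-564) = -4*(-564) = 2256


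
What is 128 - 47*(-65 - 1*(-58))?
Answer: 457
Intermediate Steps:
128 - 47*(-65 - 1*(-58)) = 128 - 47*(-65 + 58) = 128 - 47*(-7) = 128 + 329 = 457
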